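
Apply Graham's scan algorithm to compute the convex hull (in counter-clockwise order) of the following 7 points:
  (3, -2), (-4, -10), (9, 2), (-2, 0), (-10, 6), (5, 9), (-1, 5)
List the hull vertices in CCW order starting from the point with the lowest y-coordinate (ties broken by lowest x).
Hull (CCW) = [(-4, -10), (9, 2), (5, 9), (-10, 6)]

Graham scan procedure:
  1. Find the pivot p₀ = point with lowest y (tie → lowest x): (-4, -10).
  2. Sort the remaining points by polar angle around p₀.
  3. Walk through sorted points, maintaining a stack; pop the top while the last three entries make a non-left turn (cross product ≤ 0).
  4. Final stack is the convex hull in CCW order: (-4, -10), (9, 2), (5, 9), (-10, 6).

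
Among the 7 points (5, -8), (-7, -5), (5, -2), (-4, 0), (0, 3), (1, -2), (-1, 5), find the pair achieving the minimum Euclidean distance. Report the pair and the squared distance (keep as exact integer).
Pair = ((0, 3), (-1, 5)); squared distance = 5

Compute all C(7, 2) = 21 pairwise squared distances (x_i − x_j)² + (y_i − y_j)². The minimum is 5, attained by the pair ((0, 3), (-1, 5)).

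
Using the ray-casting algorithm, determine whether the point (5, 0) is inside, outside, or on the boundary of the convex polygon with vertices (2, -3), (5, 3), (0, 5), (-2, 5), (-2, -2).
The point (5, 0) lies strictly outside the polygon

Cast a horizontal ray to the right from the query point and count how many polygon edges it crosses (each edge strictly once or zero times, handled with the usual half-open convention). 
Parity of crossings → even ⇒ outside.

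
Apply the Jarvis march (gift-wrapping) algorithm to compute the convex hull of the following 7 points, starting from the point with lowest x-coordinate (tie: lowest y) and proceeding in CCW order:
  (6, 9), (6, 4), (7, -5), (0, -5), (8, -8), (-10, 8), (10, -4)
Hull (CCW) = [(-10, 8), (0, -5), (8, -8), (10, -4), (6, 9)]

Jarvis march: at each step, from the current hull vertex p, select the next vertex q as the point such that every other point lies strictly to the left of (or on) the directed line p → q. (Equivalently: for every other point r, the cross product (q − p) × (r − p) ≥ 0.)
Starting point (lowest x, tie lowest y): (-10, 8). Wrap until returning to start. Resulting hull: (-10, 8), (0, -5), (8, -8), (10, -4), (6, 9).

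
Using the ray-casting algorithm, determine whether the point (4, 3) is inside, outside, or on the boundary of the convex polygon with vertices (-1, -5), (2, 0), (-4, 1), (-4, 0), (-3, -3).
The point (4, 3) lies strictly outside the polygon

Cast a horizontal ray to the right from the query point and count how many polygon edges it crosses (each edge strictly once or zero times, handled with the usual half-open convention). 
Parity of crossings → even ⇒ outside.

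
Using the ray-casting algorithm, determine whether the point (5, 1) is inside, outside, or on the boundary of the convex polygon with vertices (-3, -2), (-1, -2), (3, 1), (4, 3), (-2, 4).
The point (5, 1) lies strictly outside the polygon

Cast a horizontal ray to the right from the query point and count how many polygon edges it crosses (each edge strictly once or zero times, handled with the usual half-open convention). 
Parity of crossings → even ⇒ outside.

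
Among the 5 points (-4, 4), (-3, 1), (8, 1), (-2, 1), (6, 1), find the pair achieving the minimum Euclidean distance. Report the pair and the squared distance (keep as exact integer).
Pair = ((-3, 1), (-2, 1)); squared distance = 1

Compute all C(5, 2) = 10 pairwise squared distances (x_i − x_j)² + (y_i − y_j)². The minimum is 1, attained by the pair ((-3, 1), (-2, 1)).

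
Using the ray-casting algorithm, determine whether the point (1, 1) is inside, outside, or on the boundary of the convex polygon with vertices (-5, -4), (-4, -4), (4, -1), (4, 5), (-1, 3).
The point (1, 1) lies strictly inside the polygon

Cast a horizontal ray to the right from the query point and count how many polygon edges it crosses (each edge strictly once or zero times, handled with the usual half-open convention). 
Parity of crossings → odd ⇒ inside.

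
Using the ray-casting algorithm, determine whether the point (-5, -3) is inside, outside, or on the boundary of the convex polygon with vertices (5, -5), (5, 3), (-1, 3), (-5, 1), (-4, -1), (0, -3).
The point (-5, -3) lies strictly outside the polygon

Cast a horizontal ray to the right from the query point and count how many polygon edges it crosses (each edge strictly once or zero times, handled with the usual half-open convention). 
Parity of crossings → even ⇒ outside.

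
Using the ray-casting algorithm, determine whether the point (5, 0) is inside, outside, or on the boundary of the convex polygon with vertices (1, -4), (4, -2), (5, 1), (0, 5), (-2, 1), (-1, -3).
The point (5, 0) lies strictly outside the polygon

Cast a horizontal ray to the right from the query point and count how many polygon edges it crosses (each edge strictly once or zero times, handled with the usual half-open convention). 
Parity of crossings → even ⇒ outside.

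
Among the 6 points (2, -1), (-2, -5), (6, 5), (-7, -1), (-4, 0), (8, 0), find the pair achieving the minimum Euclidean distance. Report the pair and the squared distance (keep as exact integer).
Pair = ((-7, -1), (-4, 0)); squared distance = 10

Compute all C(6, 2) = 15 pairwise squared distances (x_i − x_j)² + (y_i − y_j)². The minimum is 10, attained by the pair ((-7, -1), (-4, 0)).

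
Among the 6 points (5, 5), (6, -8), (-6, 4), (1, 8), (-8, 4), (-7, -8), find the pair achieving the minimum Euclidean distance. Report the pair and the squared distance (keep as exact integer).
Pair = ((-6, 4), (-8, 4)); squared distance = 4

Compute all C(6, 2) = 15 pairwise squared distances (x_i − x_j)² + (y_i − y_j)². The minimum is 4, attained by the pair ((-6, 4), (-8, 4)).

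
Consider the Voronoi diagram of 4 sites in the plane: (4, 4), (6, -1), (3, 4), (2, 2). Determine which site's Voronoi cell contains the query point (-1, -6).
Nearest site = (2, 2)

The Voronoi cell of site s contains exactly those query points closer to s than to any other site. Compute squared distances from q = (-1, -6) to each site:
  (2 − -1)² + (2 − -6)² = 73
  (6 − -1)² + (-1 − -6)² = 74
  (3 − -1)² + (4 − -6)² = 116
  (4 − -1)² + (4 − -6)² = 125
Minimum is attained by (2, 2), so q lies in its Voronoi cell.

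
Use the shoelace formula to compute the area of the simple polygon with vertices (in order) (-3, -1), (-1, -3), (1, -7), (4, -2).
Area = 17

Shoelace formula: Area = (1/2) |Σ_i (x_i · y_{i+1} − x_{i+1} · y_i)| (indices mod n). Compute each cross term:
  (-3)(-3) − (-1)(-1) = 8
  (-1)(-7) − (1)(-3) = 10
  (1)(-2) − (4)(-7) = 26
  (4)(-1) − (-3)(-2) = -10
Sum = 34, so (signed) Area = 34/2 = 17, |Area| = 17.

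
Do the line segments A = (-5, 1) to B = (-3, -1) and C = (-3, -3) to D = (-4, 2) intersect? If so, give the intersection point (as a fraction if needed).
Yes; intersection at (-7/2, -1/2) (t = 3/4 on AB, s = 1/2 on CD)

Parametrize AB as A + t(B − A) = (-5 + 2 t, 1 + -2 t) and CD as C + s(D − C) = (-3 + -1 s, -3 + 5 s). Solve the linear system for (t, s). Determinant = -8 ≠ 0, so a unique intersection of the containing lines exists. Solution: t = 3/4, s = 1/2 — both in [0, 1], so the segments cross. Intersection point: (-7/2, -1/2).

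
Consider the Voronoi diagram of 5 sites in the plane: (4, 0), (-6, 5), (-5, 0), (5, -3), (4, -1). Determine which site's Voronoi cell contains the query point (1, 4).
Nearest site = (4, 0)

The Voronoi cell of site s contains exactly those query points closer to s than to any other site. Compute squared distances from q = (1, 4) to each site:
  (4 − 1)² + (0 − 4)² = 25
  (4 − 1)² + (-1 − 4)² = 34
  (-6 − 1)² + (5 − 4)² = 50
  (-5 − 1)² + (0 − 4)² = 52
  (5 − 1)² + (-3 − 4)² = 65
Minimum is attained by (4, 0), so q lies in its Voronoi cell.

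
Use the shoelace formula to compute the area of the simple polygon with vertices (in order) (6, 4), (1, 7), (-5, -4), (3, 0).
Area = 93/2

Shoelace formula: Area = (1/2) |Σ_i (x_i · y_{i+1} − x_{i+1} · y_i)| (indices mod n). Compute each cross term:
  (6)(7) − (1)(4) = 38
  (1)(-4) − (-5)(7) = 31
  (-5)(0) − (3)(-4) = 12
  (3)(4) − (6)(0) = 12
Sum = 93, so (signed) Area = 93/2 = 93/2, |Area| = 93/2.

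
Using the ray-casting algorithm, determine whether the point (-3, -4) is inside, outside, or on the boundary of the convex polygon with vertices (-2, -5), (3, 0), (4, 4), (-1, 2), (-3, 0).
The point (-3, -4) lies strictly outside the polygon

Cast a horizontal ray to the right from the query point and count how many polygon edges it crosses (each edge strictly once or zero times, handled with the usual half-open convention). 
Parity of crossings → even ⇒ outside.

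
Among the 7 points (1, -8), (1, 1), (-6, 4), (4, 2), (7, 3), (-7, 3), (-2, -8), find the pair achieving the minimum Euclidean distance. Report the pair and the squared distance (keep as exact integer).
Pair = ((-6, 4), (-7, 3)); squared distance = 2

Compute all C(7, 2) = 21 pairwise squared distances (x_i − x_j)² + (y_i − y_j)². The minimum is 2, attained by the pair ((-6, 4), (-7, 3)).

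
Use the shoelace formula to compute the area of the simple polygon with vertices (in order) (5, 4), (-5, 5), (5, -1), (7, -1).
Area = 30

Shoelace formula: Area = (1/2) |Σ_i (x_i · y_{i+1} − x_{i+1} · y_i)| (indices mod n). Compute each cross term:
  (5)(5) − (-5)(4) = 45
  (-5)(-1) − (5)(5) = -20
  (5)(-1) − (7)(-1) = 2
  (7)(4) − (5)(-1) = 33
Sum = 60, so (signed) Area = 60/2 = 30, |Area| = 30.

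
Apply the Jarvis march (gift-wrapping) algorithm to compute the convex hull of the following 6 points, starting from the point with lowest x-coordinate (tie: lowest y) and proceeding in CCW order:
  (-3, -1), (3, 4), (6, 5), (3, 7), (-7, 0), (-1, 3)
Hull (CCW) = [(-7, 0), (-3, -1), (6, 5), (3, 7)]

Jarvis march: at each step, from the current hull vertex p, select the next vertex q as the point such that every other point lies strictly to the left of (or on) the directed line p → q. (Equivalently: for every other point r, the cross product (q − p) × (r − p) ≥ 0.)
Starting point (lowest x, tie lowest y): (-7, 0). Wrap until returning to start. Resulting hull: (-7, 0), (-3, -1), (6, 5), (3, 7).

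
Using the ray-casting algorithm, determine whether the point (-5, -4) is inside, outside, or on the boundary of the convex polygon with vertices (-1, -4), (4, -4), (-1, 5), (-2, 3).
The point (-5, -4) lies strictly outside the polygon

Cast a horizontal ray to the right from the query point and count how many polygon edges it crosses (each edge strictly once or zero times, handled with the usual half-open convention). 
Parity of crossings → even ⇒ outside.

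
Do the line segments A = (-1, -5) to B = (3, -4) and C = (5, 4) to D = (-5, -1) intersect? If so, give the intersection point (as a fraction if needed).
No (intersection of containing lines falls outside at least one segment)

Parametrize and solve: t = -6, s = 3. At least one of these is outside [0, 1], so the segments do not intersect.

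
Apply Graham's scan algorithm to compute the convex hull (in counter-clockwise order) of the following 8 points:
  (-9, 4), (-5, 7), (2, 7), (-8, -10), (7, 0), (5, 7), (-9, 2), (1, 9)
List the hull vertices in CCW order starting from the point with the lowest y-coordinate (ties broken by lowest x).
Hull (CCW) = [(-8, -10), (7, 0), (5, 7), (1, 9), (-5, 7), (-9, 4), (-9, 2)]

Graham scan procedure:
  1. Find the pivot p₀ = point with lowest y (tie → lowest x): (-8, -10).
  2. Sort the remaining points by polar angle around p₀.
  3. Walk through sorted points, maintaining a stack; pop the top while the last three entries make a non-left turn (cross product ≤ 0).
  4. Final stack is the convex hull in CCW order: (-8, -10), (7, 0), (5, 7), (1, 9), (-5, 7), (-9, 4), (-9, 2).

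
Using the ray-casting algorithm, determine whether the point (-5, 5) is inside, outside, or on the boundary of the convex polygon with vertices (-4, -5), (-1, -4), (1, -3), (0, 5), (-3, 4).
The point (-5, 5) lies strictly outside the polygon

Cast a horizontal ray to the right from the query point and count how many polygon edges it crosses (each edge strictly once or zero times, handled with the usual half-open convention). 
Parity of crossings → even ⇒ outside.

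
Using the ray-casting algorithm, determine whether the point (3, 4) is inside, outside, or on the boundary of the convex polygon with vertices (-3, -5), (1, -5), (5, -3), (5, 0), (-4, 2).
The point (3, 4) lies strictly outside the polygon

Cast a horizontal ray to the right from the query point and count how many polygon edges it crosses (each edge strictly once or zero times, handled with the usual half-open convention). 
Parity of crossings → even ⇒ outside.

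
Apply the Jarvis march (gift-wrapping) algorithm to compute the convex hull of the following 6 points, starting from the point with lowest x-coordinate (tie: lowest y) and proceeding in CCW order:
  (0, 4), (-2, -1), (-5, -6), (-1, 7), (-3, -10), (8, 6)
Hull (CCW) = [(-5, -6), (-3, -10), (8, 6), (-1, 7)]

Jarvis march: at each step, from the current hull vertex p, select the next vertex q as the point such that every other point lies strictly to the left of (or on) the directed line p → q. (Equivalently: for every other point r, the cross product (q − p) × (r − p) ≥ 0.)
Starting point (lowest x, tie lowest y): (-5, -6). Wrap until returning to start. Resulting hull: (-5, -6), (-3, -10), (8, 6), (-1, 7).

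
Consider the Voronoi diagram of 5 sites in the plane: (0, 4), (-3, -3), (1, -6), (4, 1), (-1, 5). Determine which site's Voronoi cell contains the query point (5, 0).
Nearest site = (4, 1)

The Voronoi cell of site s contains exactly those query points closer to s than to any other site. Compute squared distances from q = (5, 0) to each site:
  (4 − 5)² + (1 − 0)² = 2
  (0 − 5)² + (4 − 0)² = 41
  (1 − 5)² + (-6 − 0)² = 52
  (-1 − 5)² + (5 − 0)² = 61
  (-3 − 5)² + (-3 − 0)² = 73
Minimum is attained by (4, 1), so q lies in its Voronoi cell.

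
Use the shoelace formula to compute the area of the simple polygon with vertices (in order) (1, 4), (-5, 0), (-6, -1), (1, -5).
Area = 65/2

Shoelace formula: Area = (1/2) |Σ_i (x_i · y_{i+1} − x_{i+1} · y_i)| (indices mod n). Compute each cross term:
  (1)(0) − (-5)(4) = 20
  (-5)(-1) − (-6)(0) = 5
  (-6)(-5) − (1)(-1) = 31
  (1)(4) − (1)(-5) = 9
Sum = 65, so (signed) Area = 65/2 = 65/2, |Area| = 65/2.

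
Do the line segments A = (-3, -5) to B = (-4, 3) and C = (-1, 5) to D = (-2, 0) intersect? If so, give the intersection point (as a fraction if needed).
No (intersection of containing lines falls outside at least one segment)

Parametrize and solve: t = 0, s = 2. At least one of these is outside [0, 1], so the segments do not intersect.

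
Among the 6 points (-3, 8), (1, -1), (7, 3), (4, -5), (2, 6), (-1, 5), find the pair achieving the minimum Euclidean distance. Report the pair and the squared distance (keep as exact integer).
Pair = ((2, 6), (-1, 5)); squared distance = 10

Compute all C(6, 2) = 15 pairwise squared distances (x_i − x_j)² + (y_i − y_j)². The minimum is 10, attained by the pair ((2, 6), (-1, 5)).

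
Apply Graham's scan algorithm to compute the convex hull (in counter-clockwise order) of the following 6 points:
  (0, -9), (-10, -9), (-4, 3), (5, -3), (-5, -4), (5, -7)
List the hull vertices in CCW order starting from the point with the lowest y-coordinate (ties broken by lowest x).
Hull (CCW) = [(-10, -9), (0, -9), (5, -7), (5, -3), (-4, 3)]

Graham scan procedure:
  1. Find the pivot p₀ = point with lowest y (tie → lowest x): (-10, -9).
  2. Sort the remaining points by polar angle around p₀.
  3. Walk through sorted points, maintaining a stack; pop the top while the last three entries make a non-left turn (cross product ≤ 0).
  4. Final stack is the convex hull in CCW order: (-10, -9), (0, -9), (5, -7), (5, -3), (-4, 3).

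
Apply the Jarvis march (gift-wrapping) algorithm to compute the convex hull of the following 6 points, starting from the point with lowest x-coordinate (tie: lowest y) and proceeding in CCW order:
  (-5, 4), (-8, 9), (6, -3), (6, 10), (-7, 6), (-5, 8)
Hull (CCW) = [(-8, 9), (-7, 6), (-5, 4), (6, -3), (6, 10)]

Jarvis march: at each step, from the current hull vertex p, select the next vertex q as the point such that every other point lies strictly to the left of (or on) the directed line p → q. (Equivalently: for every other point r, the cross product (q − p) × (r − p) ≥ 0.)
Starting point (lowest x, tie lowest y): (-8, 9). Wrap until returning to start. Resulting hull: (-8, 9), (-7, 6), (-5, 4), (6, -3), (6, 10).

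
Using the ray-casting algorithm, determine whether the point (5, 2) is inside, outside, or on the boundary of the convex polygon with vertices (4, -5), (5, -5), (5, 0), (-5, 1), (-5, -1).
The point (5, 2) lies strictly outside the polygon

Cast a horizontal ray to the right from the query point and count how many polygon edges it crosses (each edge strictly once or zero times, handled with the usual half-open convention). 
Parity of crossings → even ⇒ outside.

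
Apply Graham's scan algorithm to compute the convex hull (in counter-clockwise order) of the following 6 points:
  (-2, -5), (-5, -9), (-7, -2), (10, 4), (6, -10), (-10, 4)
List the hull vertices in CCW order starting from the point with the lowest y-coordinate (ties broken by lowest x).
Hull (CCW) = [(6, -10), (10, 4), (-10, 4), (-5, -9)]

Graham scan procedure:
  1. Find the pivot p₀ = point with lowest y (tie → lowest x): (6, -10).
  2. Sort the remaining points by polar angle around p₀.
  3. Walk through sorted points, maintaining a stack; pop the top while the last three entries make a non-left turn (cross product ≤ 0).
  4. Final stack is the convex hull in CCW order: (6, -10), (10, 4), (-10, 4), (-5, -9).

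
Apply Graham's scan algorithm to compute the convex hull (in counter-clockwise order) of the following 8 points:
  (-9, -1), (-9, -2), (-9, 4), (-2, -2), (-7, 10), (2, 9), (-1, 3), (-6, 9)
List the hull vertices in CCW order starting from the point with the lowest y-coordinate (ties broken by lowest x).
Hull (CCW) = [(-9, -2), (-2, -2), (2, 9), (-7, 10), (-9, 4)]

Graham scan procedure:
  1. Find the pivot p₀ = point with lowest y (tie → lowest x): (-9, -2).
  2. Sort the remaining points by polar angle around p₀.
  3. Walk through sorted points, maintaining a stack; pop the top while the last three entries make a non-left turn (cross product ≤ 0).
  4. Final stack is the convex hull in CCW order: (-9, -2), (-2, -2), (2, 9), (-7, 10), (-9, 4).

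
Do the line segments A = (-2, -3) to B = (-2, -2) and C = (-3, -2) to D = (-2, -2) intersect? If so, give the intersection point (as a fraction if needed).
Yes; intersection at (-2, -2) (t = 1 on AB, s = 1 on CD)

Parametrize AB as A + t(B − A) = (-2 + 0 t, -3 + 1 t) and CD as C + s(D − C) = (-3 + 1 s, -2 + 0 s). Solve the linear system for (t, s). Determinant = 1 ≠ 0, so a unique intersection of the containing lines exists. Solution: t = 1, s = 1 — both in [0, 1], so the segments cross. Intersection point: (-2, -2).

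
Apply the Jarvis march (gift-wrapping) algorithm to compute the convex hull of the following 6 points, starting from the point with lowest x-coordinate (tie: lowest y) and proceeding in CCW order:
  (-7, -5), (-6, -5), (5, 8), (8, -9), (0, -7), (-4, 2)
Hull (CCW) = [(-7, -5), (0, -7), (8, -9), (5, 8), (-4, 2)]

Jarvis march: at each step, from the current hull vertex p, select the next vertex q as the point such that every other point lies strictly to the left of (or on) the directed line p → q. (Equivalently: for every other point r, the cross product (q − p) × (r − p) ≥ 0.)
Starting point (lowest x, tie lowest y): (-7, -5). Wrap until returning to start. Resulting hull: (-7, -5), (0, -7), (8, -9), (5, 8), (-4, 2).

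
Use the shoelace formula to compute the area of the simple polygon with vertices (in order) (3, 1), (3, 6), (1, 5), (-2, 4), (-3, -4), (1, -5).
Area = 93/2

Shoelace formula: Area = (1/2) |Σ_i (x_i · y_{i+1} − x_{i+1} · y_i)| (indices mod n). Compute each cross term:
  (3)(6) − (3)(1) = 15
  (3)(5) − (1)(6) = 9
  (1)(4) − (-2)(5) = 14
  (-2)(-4) − (-3)(4) = 20
  (-3)(-5) − (1)(-4) = 19
  (1)(1) − (3)(-5) = 16
Sum = 93, so (signed) Area = 93/2 = 93/2, |Area| = 93/2.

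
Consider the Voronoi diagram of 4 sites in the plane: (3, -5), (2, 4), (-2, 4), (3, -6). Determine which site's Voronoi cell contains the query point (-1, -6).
Nearest site = (3, -6)

The Voronoi cell of site s contains exactly those query points closer to s than to any other site. Compute squared distances from q = (-1, -6) to each site:
  (3 − -1)² + (-6 − -6)² = 16
  (3 − -1)² + (-5 − -6)² = 17
  (-2 − -1)² + (4 − -6)² = 101
  (2 − -1)² + (4 − -6)² = 109
Minimum is attained by (3, -6), so q lies in its Voronoi cell.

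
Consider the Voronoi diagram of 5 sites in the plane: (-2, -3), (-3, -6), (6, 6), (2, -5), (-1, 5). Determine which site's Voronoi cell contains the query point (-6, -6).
Nearest site = (-3, -6)

The Voronoi cell of site s contains exactly those query points closer to s than to any other site. Compute squared distances from q = (-6, -6) to each site:
  (-3 − -6)² + (-6 − -6)² = 9
  (-2 − -6)² + (-3 − -6)² = 25
  (2 − -6)² + (-5 − -6)² = 65
  (-1 − -6)² + (5 − -6)² = 146
  (6 − -6)² + (6 − -6)² = 288
Minimum is attained by (-3, -6), so q lies in its Voronoi cell.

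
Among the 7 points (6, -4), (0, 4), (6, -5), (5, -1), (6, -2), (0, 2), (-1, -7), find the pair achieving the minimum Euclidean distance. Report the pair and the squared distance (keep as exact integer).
Pair = ((6, -4), (6, -5)); squared distance = 1

Compute all C(7, 2) = 21 pairwise squared distances (x_i − x_j)² + (y_i − y_j)². The minimum is 1, attained by the pair ((6, -4), (6, -5)).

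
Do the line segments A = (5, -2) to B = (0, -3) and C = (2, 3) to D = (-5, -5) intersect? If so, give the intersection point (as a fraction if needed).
No (intersection of containing lines falls outside at least one segment)

Parametrize and solve: t = 59/33, s = 28/33. At least one of these is outside [0, 1], so the segments do not intersect.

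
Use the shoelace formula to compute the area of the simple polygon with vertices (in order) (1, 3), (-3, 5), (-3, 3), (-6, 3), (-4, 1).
Area = 11

Shoelace formula: Area = (1/2) |Σ_i (x_i · y_{i+1} − x_{i+1} · y_i)| (indices mod n). Compute each cross term:
  (1)(5) − (-3)(3) = 14
  (-3)(3) − (-3)(5) = 6
  (-3)(3) − (-6)(3) = 9
  (-6)(1) − (-4)(3) = 6
  (-4)(3) − (1)(1) = -13
Sum = 22, so (signed) Area = 22/2 = 11, |Area| = 11.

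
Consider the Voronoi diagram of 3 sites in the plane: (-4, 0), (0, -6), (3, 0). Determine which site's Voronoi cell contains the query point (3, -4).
Nearest site = (0, -6)

The Voronoi cell of site s contains exactly those query points closer to s than to any other site. Compute squared distances from q = (3, -4) to each site:
  (0 − 3)² + (-6 − -4)² = 13
  (3 − 3)² + (0 − -4)² = 16
  (-4 − 3)² + (0 − -4)² = 65
Minimum is attained by (0, -6), so q lies in its Voronoi cell.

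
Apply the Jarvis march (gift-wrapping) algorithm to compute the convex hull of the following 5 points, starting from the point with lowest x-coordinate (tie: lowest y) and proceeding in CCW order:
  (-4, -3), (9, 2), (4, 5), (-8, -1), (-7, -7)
Hull (CCW) = [(-8, -1), (-7, -7), (9, 2), (4, 5)]

Jarvis march: at each step, from the current hull vertex p, select the next vertex q as the point such that every other point lies strictly to the left of (or on) the directed line p → q. (Equivalently: for every other point r, the cross product (q − p) × (r − p) ≥ 0.)
Starting point (lowest x, tie lowest y): (-8, -1). Wrap until returning to start. Resulting hull: (-8, -1), (-7, -7), (9, 2), (4, 5).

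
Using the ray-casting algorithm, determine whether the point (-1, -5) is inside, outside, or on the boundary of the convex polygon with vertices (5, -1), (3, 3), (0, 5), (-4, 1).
The point (-1, -5) lies strictly outside the polygon

Cast a horizontal ray to the right from the query point and count how many polygon edges it crosses (each edge strictly once or zero times, handled with the usual half-open convention). 
Parity of crossings → even ⇒ outside.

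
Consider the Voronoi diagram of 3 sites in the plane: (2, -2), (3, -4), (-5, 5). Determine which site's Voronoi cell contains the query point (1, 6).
Nearest site = (-5, 5)

The Voronoi cell of site s contains exactly those query points closer to s than to any other site. Compute squared distances from q = (1, 6) to each site:
  (-5 − 1)² + (5 − 6)² = 37
  (2 − 1)² + (-2 − 6)² = 65
  (3 − 1)² + (-4 − 6)² = 104
Minimum is attained by (-5, 5), so q lies in its Voronoi cell.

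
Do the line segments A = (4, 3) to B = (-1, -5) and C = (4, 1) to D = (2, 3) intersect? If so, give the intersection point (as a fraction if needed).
Yes; intersection at (42/13, 23/13) (t = 2/13 on AB, s = 5/13 on CD)

Parametrize AB as A + t(B − A) = (4 + -5 t, 3 + -8 t) and CD as C + s(D − C) = (4 + -2 s, 1 + 2 s). Solve the linear system for (t, s). Determinant = 26 ≠ 0, so a unique intersection of the containing lines exists. Solution: t = 2/13, s = 5/13 — both in [0, 1], so the segments cross. Intersection point: (42/13, 23/13).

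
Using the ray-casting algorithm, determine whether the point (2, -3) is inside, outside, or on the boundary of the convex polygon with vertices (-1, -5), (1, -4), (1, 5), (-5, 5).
The point (2, -3) lies strictly outside the polygon

Cast a horizontal ray to the right from the query point and count how many polygon edges it crosses (each edge strictly once or zero times, handled with the usual half-open convention). 
Parity of crossings → even ⇒ outside.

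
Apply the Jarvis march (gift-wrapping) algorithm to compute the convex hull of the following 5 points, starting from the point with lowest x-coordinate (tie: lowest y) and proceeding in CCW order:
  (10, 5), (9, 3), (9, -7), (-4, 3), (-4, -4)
Hull (CCW) = [(-4, -4), (9, -7), (10, 5), (-4, 3)]

Jarvis march: at each step, from the current hull vertex p, select the next vertex q as the point such that every other point lies strictly to the left of (or on) the directed line p → q. (Equivalently: for every other point r, the cross product (q − p) × (r − p) ≥ 0.)
Starting point (lowest x, tie lowest y): (-4, -4). Wrap until returning to start. Resulting hull: (-4, -4), (9, -7), (10, 5), (-4, 3).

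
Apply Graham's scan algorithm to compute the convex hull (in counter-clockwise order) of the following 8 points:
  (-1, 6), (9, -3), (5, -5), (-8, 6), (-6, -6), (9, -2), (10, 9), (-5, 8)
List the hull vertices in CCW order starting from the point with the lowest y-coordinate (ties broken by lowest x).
Hull (CCW) = [(-6, -6), (5, -5), (9, -3), (10, 9), (-5, 8), (-8, 6)]

Graham scan procedure:
  1. Find the pivot p₀ = point with lowest y (tie → lowest x): (-6, -6).
  2. Sort the remaining points by polar angle around p₀.
  3. Walk through sorted points, maintaining a stack; pop the top while the last three entries make a non-left turn (cross product ≤ 0).
  4. Final stack is the convex hull in CCW order: (-6, -6), (5, -5), (9, -3), (10, 9), (-5, 8), (-8, 6).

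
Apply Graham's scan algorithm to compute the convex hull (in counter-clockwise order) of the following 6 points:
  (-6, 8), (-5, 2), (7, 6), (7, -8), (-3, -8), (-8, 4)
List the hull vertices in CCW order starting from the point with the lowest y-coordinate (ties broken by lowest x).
Hull (CCW) = [(-3, -8), (7, -8), (7, 6), (-6, 8), (-8, 4)]

Graham scan procedure:
  1. Find the pivot p₀ = point with lowest y (tie → lowest x): (-3, -8).
  2. Sort the remaining points by polar angle around p₀.
  3. Walk through sorted points, maintaining a stack; pop the top while the last three entries make a non-left turn (cross product ≤ 0).
  4. Final stack is the convex hull in CCW order: (-3, -8), (7, -8), (7, 6), (-6, 8), (-8, 4).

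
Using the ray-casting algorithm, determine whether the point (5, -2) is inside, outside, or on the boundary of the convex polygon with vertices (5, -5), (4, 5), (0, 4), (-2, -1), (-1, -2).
The point (5, -2) lies strictly outside the polygon

Cast a horizontal ray to the right from the query point and count how many polygon edges it crosses (each edge strictly once or zero times, handled with the usual half-open convention). 
Parity of crossings → even ⇒ outside.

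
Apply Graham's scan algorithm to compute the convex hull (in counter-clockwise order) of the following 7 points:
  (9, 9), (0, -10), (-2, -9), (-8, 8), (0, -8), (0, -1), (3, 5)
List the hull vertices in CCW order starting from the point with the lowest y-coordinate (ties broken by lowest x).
Hull (CCW) = [(0, -10), (9, 9), (-8, 8), (-2, -9)]

Graham scan procedure:
  1. Find the pivot p₀ = point with lowest y (tie → lowest x): (0, -10).
  2. Sort the remaining points by polar angle around p₀.
  3. Walk through sorted points, maintaining a stack; pop the top while the last three entries make a non-left turn (cross product ≤ 0).
  4. Final stack is the convex hull in CCW order: (0, -10), (9, 9), (-8, 8), (-2, -9).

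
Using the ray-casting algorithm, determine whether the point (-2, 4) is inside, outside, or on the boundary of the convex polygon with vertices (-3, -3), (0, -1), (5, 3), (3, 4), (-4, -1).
The point (-2, 4) lies strictly outside the polygon

Cast a horizontal ray to the right from the query point and count how many polygon edges it crosses (each edge strictly once or zero times, handled with the usual half-open convention). 
Parity of crossings → even ⇒ outside.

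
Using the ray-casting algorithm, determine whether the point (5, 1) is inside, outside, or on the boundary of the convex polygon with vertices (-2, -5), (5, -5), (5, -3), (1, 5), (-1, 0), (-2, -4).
The point (5, 1) lies strictly outside the polygon

Cast a horizontal ray to the right from the query point and count how many polygon edges it crosses (each edge strictly once or zero times, handled with the usual half-open convention). 
Parity of crossings → even ⇒ outside.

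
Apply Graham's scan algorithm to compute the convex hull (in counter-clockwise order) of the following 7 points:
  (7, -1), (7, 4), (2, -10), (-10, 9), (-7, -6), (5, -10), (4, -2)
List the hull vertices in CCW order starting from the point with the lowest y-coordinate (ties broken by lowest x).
Hull (CCW) = [(2, -10), (5, -10), (7, -1), (7, 4), (-10, 9), (-7, -6)]

Graham scan procedure:
  1. Find the pivot p₀ = point with lowest y (tie → lowest x): (2, -10).
  2. Sort the remaining points by polar angle around p₀.
  3. Walk through sorted points, maintaining a stack; pop the top while the last three entries make a non-left turn (cross product ≤ 0).
  4. Final stack is the convex hull in CCW order: (2, -10), (5, -10), (7, -1), (7, 4), (-10, 9), (-7, -6).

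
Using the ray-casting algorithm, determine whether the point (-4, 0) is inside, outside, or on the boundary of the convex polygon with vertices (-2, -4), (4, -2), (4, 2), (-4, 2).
The point (-4, 0) lies strictly outside the polygon

Cast a horizontal ray to the right from the query point and count how many polygon edges it crosses (each edge strictly once or zero times, handled with the usual half-open convention). 
Parity of crossings → even ⇒ outside.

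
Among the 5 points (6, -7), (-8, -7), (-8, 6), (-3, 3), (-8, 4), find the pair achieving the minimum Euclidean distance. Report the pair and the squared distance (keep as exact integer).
Pair = ((-8, 6), (-8, 4)); squared distance = 4

Compute all C(5, 2) = 10 pairwise squared distances (x_i − x_j)² + (y_i − y_j)². The minimum is 4, attained by the pair ((-8, 6), (-8, 4)).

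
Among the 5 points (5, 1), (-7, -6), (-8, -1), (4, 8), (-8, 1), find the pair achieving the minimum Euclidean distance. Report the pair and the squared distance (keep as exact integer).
Pair = ((-8, -1), (-8, 1)); squared distance = 4

Compute all C(5, 2) = 10 pairwise squared distances (x_i − x_j)² + (y_i − y_j)². The minimum is 4, attained by the pair ((-8, -1), (-8, 1)).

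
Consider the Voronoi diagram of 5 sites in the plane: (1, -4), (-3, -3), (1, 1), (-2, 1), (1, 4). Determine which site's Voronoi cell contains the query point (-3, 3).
Nearest site = (-2, 1)

The Voronoi cell of site s contains exactly those query points closer to s than to any other site. Compute squared distances from q = (-3, 3) to each site:
  (-2 − -3)² + (1 − 3)² = 5
  (1 − -3)² + (4 − 3)² = 17
  (1 − -3)² + (1 − 3)² = 20
  (-3 − -3)² + (-3 − 3)² = 36
  (1 − -3)² + (-4 − 3)² = 65
Minimum is attained by (-2, 1), so q lies in its Voronoi cell.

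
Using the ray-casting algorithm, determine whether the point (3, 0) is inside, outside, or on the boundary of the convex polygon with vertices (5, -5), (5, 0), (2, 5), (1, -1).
The point (3, 0) lies strictly inside the polygon

Cast a horizontal ray to the right from the query point and count how many polygon edges it crosses (each edge strictly once or zero times, handled with the usual half-open convention). 
Parity of crossings → odd ⇒ inside.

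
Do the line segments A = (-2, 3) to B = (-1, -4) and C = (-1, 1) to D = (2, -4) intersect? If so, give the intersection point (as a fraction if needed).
No (intersection of containing lines falls outside at least one segment)

Parametrize and solve: t = 1/16, s = -5/16. At least one of these is outside [0, 1], so the segments do not intersect.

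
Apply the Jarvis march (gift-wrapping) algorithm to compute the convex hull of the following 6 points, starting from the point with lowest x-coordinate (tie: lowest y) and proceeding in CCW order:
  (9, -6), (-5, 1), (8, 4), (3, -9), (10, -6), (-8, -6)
Hull (CCW) = [(-8, -6), (3, -9), (10, -6), (8, 4), (-5, 1)]

Jarvis march: at each step, from the current hull vertex p, select the next vertex q as the point such that every other point lies strictly to the left of (or on) the directed line p → q. (Equivalently: for every other point r, the cross product (q − p) × (r − p) ≥ 0.)
Starting point (lowest x, tie lowest y): (-8, -6). Wrap until returning to start. Resulting hull: (-8, -6), (3, -9), (10, -6), (8, 4), (-5, 1).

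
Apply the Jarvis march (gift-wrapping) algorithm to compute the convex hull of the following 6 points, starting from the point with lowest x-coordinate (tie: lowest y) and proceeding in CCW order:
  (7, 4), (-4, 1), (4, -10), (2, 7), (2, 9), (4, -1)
Hull (CCW) = [(-4, 1), (4, -10), (7, 4), (2, 9)]

Jarvis march: at each step, from the current hull vertex p, select the next vertex q as the point such that every other point lies strictly to the left of (or on) the directed line p → q. (Equivalently: for every other point r, the cross product (q − p) × (r − p) ≥ 0.)
Starting point (lowest x, tie lowest y): (-4, 1). Wrap until returning to start. Resulting hull: (-4, 1), (4, -10), (7, 4), (2, 9).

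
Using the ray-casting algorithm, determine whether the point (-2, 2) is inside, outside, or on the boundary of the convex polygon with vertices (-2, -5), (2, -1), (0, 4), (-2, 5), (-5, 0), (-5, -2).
The point (-2, 2) lies strictly inside the polygon

Cast a horizontal ray to the right from the query point and count how many polygon edges it crosses (each edge strictly once or zero times, handled with the usual half-open convention). 
Parity of crossings → odd ⇒ inside.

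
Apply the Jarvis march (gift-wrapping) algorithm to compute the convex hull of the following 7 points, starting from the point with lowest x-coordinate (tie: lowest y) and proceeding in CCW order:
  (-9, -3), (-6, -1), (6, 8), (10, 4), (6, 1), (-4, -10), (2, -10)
Hull (CCW) = [(-9, -3), (-4, -10), (2, -10), (10, 4), (6, 8)]

Jarvis march: at each step, from the current hull vertex p, select the next vertex q as the point such that every other point lies strictly to the left of (or on) the directed line p → q. (Equivalently: for every other point r, the cross product (q − p) × (r − p) ≥ 0.)
Starting point (lowest x, tie lowest y): (-9, -3). Wrap until returning to start. Resulting hull: (-9, -3), (-4, -10), (2, -10), (10, 4), (6, 8).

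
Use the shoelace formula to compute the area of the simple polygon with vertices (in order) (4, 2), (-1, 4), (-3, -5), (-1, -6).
Area = 35

Shoelace formula: Area = (1/2) |Σ_i (x_i · y_{i+1} − x_{i+1} · y_i)| (indices mod n). Compute each cross term:
  (4)(4) − (-1)(2) = 18
  (-1)(-5) − (-3)(4) = 17
  (-3)(-6) − (-1)(-5) = 13
  (-1)(2) − (4)(-6) = 22
Sum = 70, so (signed) Area = 70/2 = 35, |Area| = 35.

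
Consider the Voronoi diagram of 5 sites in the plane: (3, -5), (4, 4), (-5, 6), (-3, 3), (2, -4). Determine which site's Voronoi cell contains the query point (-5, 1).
Nearest site = (-3, 3)

The Voronoi cell of site s contains exactly those query points closer to s than to any other site. Compute squared distances from q = (-5, 1) to each site:
  (-3 − -5)² + (3 − 1)² = 8
  (-5 − -5)² + (6 − 1)² = 25
  (2 − -5)² + (-4 − 1)² = 74
  (4 − -5)² + (4 − 1)² = 90
  (3 − -5)² + (-5 − 1)² = 100
Minimum is attained by (-3, 3), so q lies in its Voronoi cell.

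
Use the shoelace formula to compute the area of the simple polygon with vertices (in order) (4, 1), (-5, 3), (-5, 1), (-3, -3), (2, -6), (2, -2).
Area = 87/2

Shoelace formula: Area = (1/2) |Σ_i (x_i · y_{i+1} − x_{i+1} · y_i)| (indices mod n). Compute each cross term:
  (4)(3) − (-5)(1) = 17
  (-5)(1) − (-5)(3) = 10
  (-5)(-3) − (-3)(1) = 18
  (-3)(-6) − (2)(-3) = 24
  (2)(-2) − (2)(-6) = 8
  (2)(1) − (4)(-2) = 10
Sum = 87, so (signed) Area = 87/2 = 87/2, |Area| = 87/2.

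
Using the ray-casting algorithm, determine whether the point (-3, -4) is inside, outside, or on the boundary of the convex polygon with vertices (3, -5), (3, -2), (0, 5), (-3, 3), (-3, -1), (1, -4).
The point (-3, -4) lies strictly outside the polygon

Cast a horizontal ray to the right from the query point and count how many polygon edges it crosses (each edge strictly once or zero times, handled with the usual half-open convention). 
Parity of crossings → even ⇒ outside.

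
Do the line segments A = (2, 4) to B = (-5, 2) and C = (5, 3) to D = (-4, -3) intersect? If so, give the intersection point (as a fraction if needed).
No (intersection of containing lines falls outside at least one segment)

Parametrize and solve: t = -9/8, s = -13/24. At least one of these is outside [0, 1], so the segments do not intersect.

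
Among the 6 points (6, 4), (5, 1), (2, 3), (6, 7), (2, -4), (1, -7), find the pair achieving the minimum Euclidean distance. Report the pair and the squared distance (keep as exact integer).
Pair = ((6, 4), (6, 7)); squared distance = 9

Compute all C(6, 2) = 15 pairwise squared distances (x_i − x_j)² + (y_i − y_j)². The minimum is 9, attained by the pair ((6, 4), (6, 7)).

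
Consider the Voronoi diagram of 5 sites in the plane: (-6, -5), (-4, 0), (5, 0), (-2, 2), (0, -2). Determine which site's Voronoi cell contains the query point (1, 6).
Nearest site = (-2, 2)

The Voronoi cell of site s contains exactly those query points closer to s than to any other site. Compute squared distances from q = (1, 6) to each site:
  (-2 − 1)² + (2 − 6)² = 25
  (5 − 1)² + (0 − 6)² = 52
  (-4 − 1)² + (0 − 6)² = 61
  (0 − 1)² + (-2 − 6)² = 65
  (-6 − 1)² + (-5 − 6)² = 170
Minimum is attained by (-2, 2), so q lies in its Voronoi cell.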